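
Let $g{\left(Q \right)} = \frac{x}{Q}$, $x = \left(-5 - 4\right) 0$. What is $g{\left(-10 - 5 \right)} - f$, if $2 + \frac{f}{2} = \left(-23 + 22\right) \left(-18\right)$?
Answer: $-32$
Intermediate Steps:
$x = 0$ ($x = \left(-9\right) 0 = 0$)
$g{\left(Q \right)} = 0$ ($g{\left(Q \right)} = \frac{0}{Q} = 0$)
$f = 32$ ($f = -4 + 2 \left(-23 + 22\right) \left(-18\right) = -4 + 2 \left(\left(-1\right) \left(-18\right)\right) = -4 + 2 \cdot 18 = -4 + 36 = 32$)
$g{\left(-10 - 5 \right)} - f = 0 - 32 = -32$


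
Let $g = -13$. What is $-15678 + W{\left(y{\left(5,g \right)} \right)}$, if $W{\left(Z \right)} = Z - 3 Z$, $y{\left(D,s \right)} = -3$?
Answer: $-15672$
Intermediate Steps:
$W{\left(Z \right)} = - 2 Z$
$-15678 + W{\left(y{\left(5,g \right)} \right)} = -15678 - -6 = -15678 + 6 = -15672$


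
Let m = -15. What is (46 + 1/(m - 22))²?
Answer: 2893401/1369 ≈ 2113.5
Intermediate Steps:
(46 + 1/(m - 22))² = (46 + 1/(-15 - 22))² = (46 + 1/(-37))² = (46 - 1/37)² = (1701/37)² = 2893401/1369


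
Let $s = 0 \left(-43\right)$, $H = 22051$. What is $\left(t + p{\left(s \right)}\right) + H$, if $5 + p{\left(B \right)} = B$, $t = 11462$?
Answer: $33508$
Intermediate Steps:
$s = 0$
$p{\left(B \right)} = -5 + B$
$\left(t + p{\left(s \right)}\right) + H = \left(11462 + \left(-5 + 0\right)\right) + 22051 = \left(11462 - 5\right) + 22051 = 11457 + 22051 = 33508$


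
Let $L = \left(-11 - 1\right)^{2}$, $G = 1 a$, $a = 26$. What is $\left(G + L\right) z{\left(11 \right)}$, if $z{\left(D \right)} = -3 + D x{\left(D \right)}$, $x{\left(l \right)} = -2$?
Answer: $-4250$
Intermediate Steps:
$G = 26$ ($G = 1 \cdot 26 = 26$)
$L = 144$ ($L = \left(-12\right)^{2} = 144$)
$z{\left(D \right)} = -3 - 2 D$ ($z{\left(D \right)} = -3 + D \left(-2\right) = -3 - 2 D$)
$\left(G + L\right) z{\left(11 \right)} = \left(26 + 144\right) \left(-3 - 22\right) = 170 \left(-3 - 22\right) = 170 \left(-25\right) = -4250$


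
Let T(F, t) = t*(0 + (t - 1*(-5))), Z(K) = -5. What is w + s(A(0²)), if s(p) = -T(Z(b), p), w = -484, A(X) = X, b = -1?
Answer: -484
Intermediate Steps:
T(F, t) = t*(5 + t) (T(F, t) = t*(0 + (t + 5)) = t*(0 + (5 + t)) = t*(5 + t))
s(p) = -p*(5 + p)
w + s(A(0²)) = -484 - 1*0²*(5 + 0²) = -484 - 1*0*(5 + 0) = -484 - 1*0*5 = -484 + 0 = -484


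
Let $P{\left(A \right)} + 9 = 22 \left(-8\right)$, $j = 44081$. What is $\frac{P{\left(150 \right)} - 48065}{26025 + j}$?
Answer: $- \frac{24125}{35053} \approx -0.68824$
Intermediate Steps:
$P{\left(A \right)} = -185$ ($P{\left(A \right)} = -9 + 22 \left(-8\right) = -9 - 176 = -185$)
$\frac{P{\left(150 \right)} - 48065}{26025 + j} = \frac{-185 - 48065}{26025 + 44081} = - \frac{48250}{70106} = \left(-48250\right) \frac{1}{70106} = - \frac{24125}{35053}$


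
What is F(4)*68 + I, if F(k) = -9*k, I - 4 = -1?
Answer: -2445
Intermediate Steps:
I = 3 (I = 4 - 1 = 3)
F(4)*68 + I = -9*4*68 + 3 = -36*68 + 3 = -2448 + 3 = -2445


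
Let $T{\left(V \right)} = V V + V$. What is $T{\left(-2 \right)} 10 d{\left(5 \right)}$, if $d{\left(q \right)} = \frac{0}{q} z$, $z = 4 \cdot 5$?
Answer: $0$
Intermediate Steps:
$z = 20$
$d{\left(q \right)} = 0$ ($d{\left(q \right)} = \frac{0}{q} 20 = 0 \cdot 20 = 0$)
$T{\left(V \right)} = V + V^{2}$ ($T{\left(V \right)} = V^{2} + V = V + V^{2}$)
$T{\left(-2 \right)} 10 d{\left(5 \right)} = - 2 \left(1 - 2\right) 10 \cdot 0 = \left(-2\right) \left(-1\right) 10 \cdot 0 = 2 \cdot 10 \cdot 0 = 20 \cdot 0 = 0$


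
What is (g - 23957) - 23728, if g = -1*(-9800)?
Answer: -37885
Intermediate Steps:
g = 9800
(g - 23957) - 23728 = (9800 - 23957) - 23728 = -14157 - 23728 = -37885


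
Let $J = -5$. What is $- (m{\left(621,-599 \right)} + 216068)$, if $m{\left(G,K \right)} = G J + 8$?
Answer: $-212971$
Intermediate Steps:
$m{\left(G,K \right)} = 8 - 5 G$ ($m{\left(G,K \right)} = G \left(-5\right) + 8 = - 5 G + 8 = 8 - 5 G$)
$- (m{\left(621,-599 \right)} + 216068) = - (\left(8 - 3105\right) + 216068) = - (-3097 + 216068) = \left(-1\right) 212971 = -212971$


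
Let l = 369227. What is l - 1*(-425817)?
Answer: 795044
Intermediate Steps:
l - 1*(-425817) = 369227 - 1*(-425817) = 369227 + 425817 = 795044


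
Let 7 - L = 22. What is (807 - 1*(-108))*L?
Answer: -13725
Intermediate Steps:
L = -15 (L = 7 - 1*22 = 7 - 22 = -15)
(807 - 1*(-108))*L = (807 - 1*(-108))*(-15) = (807 + 108)*(-15) = 915*(-15) = -13725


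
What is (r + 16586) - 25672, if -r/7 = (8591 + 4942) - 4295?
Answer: -73752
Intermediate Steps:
r = -64666 (r = -7*((8591 + 4942) - 4295) = -7*(13533 - 4295) = -7*9238 = -64666)
(r + 16586) - 25672 = (-64666 + 16586) - 25672 = -48080 - 25672 = -73752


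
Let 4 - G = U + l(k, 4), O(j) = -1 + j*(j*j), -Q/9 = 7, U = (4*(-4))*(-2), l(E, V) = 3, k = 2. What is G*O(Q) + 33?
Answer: 7751521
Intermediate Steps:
U = 32 (U = -16*(-2) = 32)
Q = -63 (Q = -9*7 = -63)
O(j) = -1 + j³ (O(j) = -1 + j*j² = -1 + j³)
G = -31 (G = 4 - (32 + 3) = 4 - 1*35 = 4 - 35 = -31)
G*O(Q) + 33 = -31*(-1 + (-63)³) + 33 = -31*(-1 - 250047) + 33 = -31*(-250048) + 33 = 7751488 + 33 = 7751521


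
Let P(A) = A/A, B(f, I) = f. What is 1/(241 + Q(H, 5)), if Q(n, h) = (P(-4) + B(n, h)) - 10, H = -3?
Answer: 1/229 ≈ 0.0043668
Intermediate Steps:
P(A) = 1
Q(n, h) = -9 + n (Q(n, h) = (1 + n) - 10 = -9 + n)
1/(241 + Q(H, 5)) = 1/(241 + (-9 - 3)) = 1/(241 - 12) = 1/229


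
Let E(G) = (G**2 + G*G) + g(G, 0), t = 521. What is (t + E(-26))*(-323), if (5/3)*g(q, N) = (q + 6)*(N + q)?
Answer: -705755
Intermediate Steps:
g(q, N) = 3*(6 + q)*(N + q)/5 (g(q, N) = 3*((q + 6)*(N + q))/5 = 3*((6 + q)*(N + q))/5 = 3*(6 + q)*(N + q)/5)
E(G) = 13*G**2/5 + 18*G/5 (E(G) = (G**2 + G*G) + (3*G**2/5 + (18/5)*0 + 18*G/5 + (3/5)*0*G) = (G**2 + G**2) + (3*G**2/5 + 0 + 18*G/5 + 0) = 2*G**2 + (3*G**2/5 + 18*G/5) = 13*G**2/5 + 18*G/5)
(t + E(-26))*(-323) = (521 + (1/5)*(-26)*(18 + 13*(-26)))*(-323) = (521 + (1/5)*(-26)*(18 - 338))*(-323) = (521 + (1/5)*(-26)*(-320))*(-323) = (521 + 1664)*(-323) = 2185*(-323) = -705755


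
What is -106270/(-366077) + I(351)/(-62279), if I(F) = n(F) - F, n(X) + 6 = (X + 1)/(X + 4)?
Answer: 2395794121641/8093612866465 ≈ 0.29601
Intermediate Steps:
n(X) = -6 + (1 + X)/(4 + X) (n(X) = -6 + (X + 1)/(X + 4) = -6 + (1 + X)/(4 + X))
I(F) = -F + (-23 - 5*F)/(4 + F) (I(F) = (-23 - 5*F)/(4 + F) - F = -F + (-23 - 5*F)/(4 + F))
-106270/(-366077) + I(351)/(-62279) = -106270/(-366077) + ((-23 - 1*351² - 9*351)/(4 + 351))/(-62279) = -106270*(-1/366077) + ((-23 - 1*123201 - 3159)/355)*(-1/62279) = 106270/366077 + ((-23 - 123201 - 3159)/355)*(-1/62279) = 106270/366077 + ((1/355)*(-126383))*(-1/62279) = 106270/366077 - 126383/355*(-1/62279) = 106270/366077 + 126383/22109045 = 2395794121641/8093612866465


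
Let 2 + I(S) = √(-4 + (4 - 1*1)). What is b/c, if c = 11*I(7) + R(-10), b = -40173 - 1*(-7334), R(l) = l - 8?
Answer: 1313560/1721 + 361229*I/1721 ≈ 763.25 + 209.89*I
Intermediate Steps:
I(S) = -2 + I (I(S) = -2 + √(-4 + (4 - 1*1)) = -2 + √(-4 + (4 - 1)) = -2 + √(-4 + 3) = -2 + √(-1) = -2 + I)
R(l) = -8 + l
b = -32839 (b = -40173 + 7334 = -32839)
c = -40 + 11*I (c = 11*(-2 + I) + (-8 - 10) = (-22 + 11*I) - 18 = -40 + 11*I ≈ -40.0 + 11.0*I)
b/c = -32839*(-40 - 11*I)/1721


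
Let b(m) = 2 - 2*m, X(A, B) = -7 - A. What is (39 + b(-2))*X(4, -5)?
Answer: -495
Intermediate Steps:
(39 + b(-2))*X(4, -5) = (39 + (2 - 2*(-2)))*(-7 - 1*4) = (39 + (2 + 4))*(-7 - 4) = (39 + 6)*(-11) = 45*(-11) = -495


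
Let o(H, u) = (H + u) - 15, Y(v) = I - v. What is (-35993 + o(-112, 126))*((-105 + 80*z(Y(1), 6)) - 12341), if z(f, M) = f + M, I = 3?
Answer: 424945164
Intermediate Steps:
Y(v) = 3 - v
z(f, M) = M + f
o(H, u) = -15 + H + u
(-35993 + o(-112, 126))*((-105 + 80*z(Y(1), 6)) - 12341) = (-35993 + (-15 - 112 + 126))*((-105 + 80*(6 + (3 - 1*1))) - 12341) = (-35993 - 1)*((-105 + 80*(6 + (3 - 1))) - 12341) = -35994*((-105 + 80*(6 + 2)) - 12341) = -35994*((-105 + 80*8) - 12341) = -35994*((-105 + 640) - 12341) = -35994*(535 - 12341) = -35994*(-11806) = 424945164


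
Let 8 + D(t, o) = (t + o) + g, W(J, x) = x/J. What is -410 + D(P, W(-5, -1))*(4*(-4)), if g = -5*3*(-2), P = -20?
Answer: -2226/5 ≈ -445.20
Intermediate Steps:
g = 30 (g = -15*(-2) = 30)
D(t, o) = 22 + o + t (D(t, o) = -8 + ((t + o) + 30) = -8 + ((o + t) + 30) = -8 + (30 + o + t) = 22 + o + t)
-410 + D(P, W(-5, -1))*(4*(-4)) = -410 + (22 - 1/(-5) - 20)*(4*(-4)) = -410 + (22 - 1*(-⅕) - 20)*(-16) = -410 + (22 + ⅕ - 20)*(-16) = -410 + (11/5)*(-16) = -410 - 176/5 = -2226/5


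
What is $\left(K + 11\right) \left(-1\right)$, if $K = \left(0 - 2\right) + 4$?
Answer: $-13$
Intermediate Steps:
$K = 2$ ($K = -2 + 4 = 2$)
$\left(K + 11\right) \left(-1\right) = \left(2 + 11\right) \left(-1\right) = 13 \left(-1\right) = -13$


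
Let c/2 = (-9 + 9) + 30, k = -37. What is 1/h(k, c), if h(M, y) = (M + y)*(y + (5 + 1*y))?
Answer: 1/2875 ≈ 0.00034783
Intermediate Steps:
c = 60 (c = 2*((-9 + 9) + 30) = 2*(0 + 30) = 2*30 = 60)
h(M, y) = (5 + 2*y)*(M + y) (h(M, y) = (M + y)*(y + (5 + y)) = (M + y)*(5 + 2*y) = (5 + 2*y)*(M + y))
1/h(k, c) = 1/(2*60² + 5*(-37) + 5*60 + 2*(-37)*60) = 1/(2*3600 - 185 + 300 - 4440) = 1/(7200 - 185 + 300 - 4440) = 1/2875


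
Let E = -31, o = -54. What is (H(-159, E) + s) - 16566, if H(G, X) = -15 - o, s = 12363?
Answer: -4164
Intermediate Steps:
H(G, X) = 39 (H(G, X) = -15 - 1*(-54) = -15 + 54 = 39)
(H(-159, E) + s) - 16566 = (39 + 12363) - 16566 = 12402 - 16566 = -4164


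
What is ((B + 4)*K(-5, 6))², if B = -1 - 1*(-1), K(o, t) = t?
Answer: 576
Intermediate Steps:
B = 0 (B = -1 + 1 = 0)
((B + 4)*K(-5, 6))² = ((0 + 4)*6)² = (4*6)² = 24² = 576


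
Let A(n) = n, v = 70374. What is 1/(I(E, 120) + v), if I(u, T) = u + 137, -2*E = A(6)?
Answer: 1/70508 ≈ 1.4183e-5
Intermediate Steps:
E = -3 (E = -½*6 = -3)
I(u, T) = 137 + u
1/(I(E, 120) + v) = 1/((137 - 3) + 70374) = 1/(134 + 70374) = 1/70508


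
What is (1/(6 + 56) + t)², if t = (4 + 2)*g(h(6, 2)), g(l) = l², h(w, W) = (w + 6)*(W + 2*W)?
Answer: 3718915545601/3844 ≈ 9.6746e+8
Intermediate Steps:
h(w, W) = 3*W*(6 + w) (h(w, W) = (6 + w)*(3*W) = 3*W*(6 + w))
t = 31104 (t = (4 + 2)*(3*2*(6 + 6))² = 6*(3*2*12)² = 6*72² = 6*5184 = 31104)
(1/(6 + 56) + t)² = (1/(6 + 56) + 31104)² = (1/62 + 31104)² = (1928449/62)² = 3718915545601/3844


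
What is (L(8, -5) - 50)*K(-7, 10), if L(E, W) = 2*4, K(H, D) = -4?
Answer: 168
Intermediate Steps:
L(E, W) = 8
(L(8, -5) - 50)*K(-7, 10) = (8 - 50)*(-4) = -42*(-4) = 168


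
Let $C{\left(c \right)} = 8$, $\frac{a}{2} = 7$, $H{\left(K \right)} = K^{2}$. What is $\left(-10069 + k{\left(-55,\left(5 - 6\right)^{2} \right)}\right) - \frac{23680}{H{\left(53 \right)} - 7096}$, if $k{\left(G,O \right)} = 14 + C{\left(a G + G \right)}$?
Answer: $- \frac{43047809}{4287} \approx -10041.0$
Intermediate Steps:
$a = 14$ ($a = 2 \cdot 7 = 14$)
$k{\left(G,O \right)} = 22$ ($k{\left(G,O \right)} = 14 + 8 = 22$)
$\left(-10069 + k{\left(-55,\left(5 - 6\right)^{2} \right)}\right) - \frac{23680}{H{\left(53 \right)} - 7096} = \left(-10069 + 22\right) - \frac{23680}{53^{2} - 7096} = -10047 - \frac{23680}{2809 - 7096} = -10047 - \frac{23680}{-4287} = -10047 - - \frac{23680}{4287} = -10047 + \frac{23680}{4287} = - \frac{43047809}{4287}$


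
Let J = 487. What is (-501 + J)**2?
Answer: 196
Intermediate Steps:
(-501 + J)**2 = (-501 + 487)**2 = (-14)**2 = 196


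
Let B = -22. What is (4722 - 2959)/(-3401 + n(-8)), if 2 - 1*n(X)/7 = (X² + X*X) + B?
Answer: -1763/4129 ≈ -0.42698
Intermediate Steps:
n(X) = 168 - 14*X² (n(X) = 14 - 7*((X² + X*X) - 22) = 14 - 7*((X² + X²) - 22) = 14 - 7*(2*X² - 22) = 14 - 7*(-22 + 2*X²) = 14 + (154 - 14*X²) = 168 - 14*X²)
(4722 - 2959)/(-3401 + n(-8)) = (4722 - 2959)/(-3401 + (168 - 14*(-8)²)) = 1763/(-3401 + (168 - 14*64)) = 1763/(-3401 + (168 - 896)) = 1763/(-3401 - 728) = 1763/(-4129) = 1763*(-1/4129) = -1763/4129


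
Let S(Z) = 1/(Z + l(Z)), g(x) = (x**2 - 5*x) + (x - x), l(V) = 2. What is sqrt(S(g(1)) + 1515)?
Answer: sqrt(6058)/2 ≈ 38.917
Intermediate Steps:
g(x) = x**2 - 5*x (g(x) = (x**2 - 5*x) + 0 = x**2 - 5*x)
S(Z) = 1/(2 + Z) (S(Z) = 1/(Z + 2) = 1/(2 + Z))
sqrt(S(g(1)) + 1515) = sqrt(1/(2 + 1*(-5 + 1)) + 1515) = sqrt(1/(2 + 1*(-4)) + 1515) = sqrt(1/(2 - 4) + 1515) = sqrt(1/(-2) + 1515) = sqrt(-1/2 + 1515) = sqrt(3029/2) = sqrt(6058)/2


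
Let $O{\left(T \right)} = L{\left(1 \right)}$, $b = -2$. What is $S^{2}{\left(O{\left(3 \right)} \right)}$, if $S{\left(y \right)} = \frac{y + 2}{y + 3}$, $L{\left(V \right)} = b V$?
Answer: $0$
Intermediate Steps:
$L{\left(V \right)} = - 2 V$
$O{\left(T \right)} = -2$ ($O{\left(T \right)} = \left(-2\right) 1 = -2$)
$S{\left(y \right)} = \frac{2 + y}{3 + y}$
$S^{2}{\left(O{\left(3 \right)} \right)} = \left(\frac{2 - 2}{3 - 2}\right)^{2} = \left(1^{-1} \cdot 0\right)^{2} = \left(1 \cdot 0\right)^{2} = 0^{2} = 0$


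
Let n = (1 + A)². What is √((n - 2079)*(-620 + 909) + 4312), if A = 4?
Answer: I*√589294 ≈ 767.66*I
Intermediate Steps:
n = 25 (n = (1 + 4)² = 5² = 25)
√((n - 2079)*(-620 + 909) + 4312) = √((25 - 2079)*(-620 + 909) + 4312) = √(-2054*289 + 4312) = √(-593606 + 4312) = √(-589294) = I*√589294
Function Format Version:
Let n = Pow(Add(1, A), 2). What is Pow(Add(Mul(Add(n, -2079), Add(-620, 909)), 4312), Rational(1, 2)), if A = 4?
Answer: Mul(I, Pow(589294, Rational(1, 2))) ≈ Mul(767.66, I)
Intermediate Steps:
n = 25 (n = Pow(Add(1, 4), 2) = Pow(5, 2) = 25)
Pow(Add(Mul(Add(n, -2079), Add(-620, 909)), 4312), Rational(1, 2)) = Pow(Add(Mul(Add(25, -2079), Add(-620, 909)), 4312), Rational(1, 2)) = Pow(Add(Mul(-2054, 289), 4312), Rational(1, 2)) = Pow(Add(-593606, 4312), Rational(1, 2)) = Pow(-589294, Rational(1, 2)) = Mul(I, Pow(589294, Rational(1, 2)))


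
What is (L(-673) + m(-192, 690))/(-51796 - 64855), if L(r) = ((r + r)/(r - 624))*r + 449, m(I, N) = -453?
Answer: 911046/151296347 ≈ 0.0060216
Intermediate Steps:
L(r) = 449 + 2*r**2/(-624 + r) (L(r) = ((2*r)/(-624 + r))*r + 449 = (2*r/(-624 + r))*r + 449 = 2*r**2/(-624 + r) + 449 = 449 + 2*r**2/(-624 + r))
(L(-673) + m(-192, 690))/(-51796 - 64855) = ((-280176 + 2*(-673)**2 + 449*(-673))/(-624 - 673) - 453)/(-51796 - 64855) = ((-280176 + 2*452929 - 302177)/(-1297) - 453)/(-116651) = (-(-280176 + 905858 - 302177)/1297 - 453)*(-1/116651) = (-1/1297*323505 - 453)*(-1/116651) = (-323505/1297 - 453)*(-1/116651) = -911046/1297*(-1/116651) = 911046/151296347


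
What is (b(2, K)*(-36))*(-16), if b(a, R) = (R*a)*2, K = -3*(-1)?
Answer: 6912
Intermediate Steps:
K = 3
b(a, R) = 2*R*a
(b(2, K)*(-36))*(-16) = ((2*3*2)*(-36))*(-16) = (12*(-36))*(-16) = -432*(-16) = 6912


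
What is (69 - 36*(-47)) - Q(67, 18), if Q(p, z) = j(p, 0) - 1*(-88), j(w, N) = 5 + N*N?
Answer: 1668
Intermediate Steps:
j(w, N) = 5 + N²
Q(p, z) = 93 (Q(p, z) = (5 + 0²) - 1*(-88) = (5 + 0) + 88 = 5 + 88 = 93)
(69 - 36*(-47)) - Q(67, 18) = (69 - 36*(-47)) - 1*93 = (69 + 1692) - 93 = 1761 - 93 = 1668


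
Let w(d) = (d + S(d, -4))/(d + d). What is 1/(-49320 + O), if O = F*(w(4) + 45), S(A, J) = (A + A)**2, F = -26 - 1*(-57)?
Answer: -2/95323 ≈ -2.0981e-5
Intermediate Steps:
F = 31 (F = -26 + 57 = 31)
S(A, J) = 4*A**2 (S(A, J) = (2*A)**2 = 4*A**2)
w(d) = (d + 4*d**2)/(2*d) (w(d) = (d + 4*d**2)/(d + d) = (d + 4*d**2)/((2*d)) = (d + 4*d**2)*(1/(2*d)) = (d + 4*d**2)/(2*d))
O = 3317/2 (O = 31*((1/2 + 2*4) + 45) = 31*((1/2 + 8) + 45) = 31*(17/2 + 45) = 31*(107/2) = 3317/2 ≈ 1658.5)
1/(-49320 + O) = 1/(-49320 + 3317/2) = 1/(-95323/2) = -2/95323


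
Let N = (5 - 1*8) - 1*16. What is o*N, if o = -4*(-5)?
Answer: -380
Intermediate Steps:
o = 20
N = -19 (N = (5 - 8) - 16 = -3 - 16 = -19)
o*N = 20*(-19) = -380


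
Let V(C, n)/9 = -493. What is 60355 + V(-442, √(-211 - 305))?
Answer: 55918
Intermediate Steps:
V(C, n) = -4437 (V(C, n) = 9*(-493) = -4437)
60355 + V(-442, √(-211 - 305)) = 60355 - 4437 = 55918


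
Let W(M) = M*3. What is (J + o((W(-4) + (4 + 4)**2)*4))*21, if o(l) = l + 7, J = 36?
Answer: 5271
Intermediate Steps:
W(M) = 3*M
o(l) = 7 + l
(J + o((W(-4) + (4 + 4)**2)*4))*21 = (36 + (7 + (3*(-4) + (4 + 4)**2)*4))*21 = (36 + (7 + (-12 + 8**2)*4))*21 = (36 + (7 + (-12 + 64)*4))*21 = (36 + (7 + 52*4))*21 = (36 + (7 + 208))*21 = (36 + 215)*21 = 251*21 = 5271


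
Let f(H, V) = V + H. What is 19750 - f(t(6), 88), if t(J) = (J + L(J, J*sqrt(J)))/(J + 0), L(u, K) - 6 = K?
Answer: 19660 - sqrt(6) ≈ 19658.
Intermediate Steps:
L(u, K) = 6 + K
t(J) = (6 + J + J**(3/2))/J (t(J) = (J + (6 + J*sqrt(J)))/(J + 0) = (J + (6 + J**(3/2)))/J = (6 + J + J**(3/2))/J)
f(H, V) = H + V
19750 - f(t(6), 88) = 19750 - ((6 + 6 + 6**(3/2))/6 + 88) = 19750 - ((6 + 6 + 6*sqrt(6))/6 + 88) = 19750 - ((12 + 6*sqrt(6))/6 + 88) = 19750 - ((2 + sqrt(6)) + 88) = 19750 - (90 + sqrt(6)) = 19750 + (-90 - sqrt(6)) = 19660 - sqrt(6)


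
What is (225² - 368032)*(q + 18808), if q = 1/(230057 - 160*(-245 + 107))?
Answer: -1505205157376679/252137 ≈ -5.9698e+9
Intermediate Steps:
q = 1/252137 (q = 1/(230057 - 160*(-138)) = 1/(230057 + 22080) = 1/252137 ≈ 3.9661e-6)
(225² - 368032)*(q + 18808) = (225² - 368032)*(1/252137 + 18808) = (50625 - 368032)*(4742192697/252137) = -317407*4742192697/252137 = -1505205157376679/252137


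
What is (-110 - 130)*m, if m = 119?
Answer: -28560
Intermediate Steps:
(-110 - 130)*m = (-110 - 130)*119 = -240*119 = -28560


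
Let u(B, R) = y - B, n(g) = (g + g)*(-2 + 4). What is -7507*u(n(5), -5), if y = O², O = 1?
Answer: 142633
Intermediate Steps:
y = 1 (y = 1² = 1)
n(g) = 4*g (n(g) = (2*g)*2 = 4*g)
u(B, R) = 1 - B
-7507*u(n(5), -5) = -7507*(1 - 4*5) = -7507*(1 - 1*20) = -7507*(1 - 20) = -7507*(-19) = 142633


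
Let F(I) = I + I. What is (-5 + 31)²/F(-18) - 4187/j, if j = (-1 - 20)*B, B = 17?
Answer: -7550/1071 ≈ -7.0495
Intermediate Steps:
j = -357 (j = (-1 - 20)*17 = -21*17 = -357)
F(I) = 2*I
(-5 + 31)²/F(-18) - 4187/j = (-5 + 31)²/((2*(-18))) - 4187/(-357) = 26²/(-36) - 4187*(-1/357) = 676*(-1/36) + 4187/357 = -169/9 + 4187/357 = -7550/1071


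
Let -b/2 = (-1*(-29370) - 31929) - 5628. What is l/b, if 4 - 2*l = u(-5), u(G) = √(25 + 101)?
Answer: 1/8187 - √14/10916 ≈ -0.00022062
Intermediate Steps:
u(G) = 3*√14 (u(G) = √126 = 3*√14)
l = 2 - 3*√14/2 ≈ -3.6125
b = 16374 (b = -2*((-1*(-29370) - 31929) - 5628) = -2*((29370 - 31929) - 5628) = -2*(-2559 - 5628) = -2*(-8187) = 16374)
l/b = (2 - 3*√14/2)/16374 = (2 - 3*√14/2)*(1/16374) = 1/8187 - √14/10916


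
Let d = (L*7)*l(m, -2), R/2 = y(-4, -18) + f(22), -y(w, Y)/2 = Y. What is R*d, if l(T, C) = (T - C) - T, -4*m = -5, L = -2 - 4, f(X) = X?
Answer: -9744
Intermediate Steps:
L = -6
m = 5/4 (m = -1/4*(-5) = 5/4 ≈ 1.2500)
y(w, Y) = -2*Y
R = 116 (R = 2*(-2*(-18) + 22) = 2*(36 + 22) = 2*58 = 116)
l(T, C) = -C
d = -84 (d = (-6*7)*(-1*(-2)) = -42*2 = -84)
R*d = 116*(-84) = -9744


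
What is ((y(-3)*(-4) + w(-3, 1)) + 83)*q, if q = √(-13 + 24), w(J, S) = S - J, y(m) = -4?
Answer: 103*√11 ≈ 341.61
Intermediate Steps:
q = √11 ≈ 3.3166
((y(-3)*(-4) + w(-3, 1)) + 83)*q = ((-4*(-4) + (1 - 1*(-3))) + 83)*√11 = ((16 + (1 + 3)) + 83)*√11 = ((16 + 4) + 83)*√11 = (20 + 83)*√11 = 103*√11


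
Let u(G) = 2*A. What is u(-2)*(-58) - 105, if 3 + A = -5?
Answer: 823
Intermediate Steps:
A = -8 (A = -3 - 5 = -8)
u(G) = -16 (u(G) = 2*(-8) = -16)
u(-2)*(-58) - 105 = -16*(-58) - 105 = 928 - 105 = 823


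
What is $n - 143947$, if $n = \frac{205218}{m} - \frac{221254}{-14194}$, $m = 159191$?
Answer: $- \frac{162609162371166}{1129778527} \approx -1.4393 \cdot 10^{5}$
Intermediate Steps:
$n = \frac{19067254903}{1129778527}$ ($n = \frac{205218}{159191} - \frac{221254}{-14194} = 205218 \cdot \frac{1}{159191} - - \frac{110627}{7097} = \frac{205218}{159191} + \frac{110627}{7097} = \frac{19067254903}{1129778527} \approx 16.877$)
$n - 143947 = \frac{19067254903}{1129778527} - 143947 = - \frac{162609162371166}{1129778527}$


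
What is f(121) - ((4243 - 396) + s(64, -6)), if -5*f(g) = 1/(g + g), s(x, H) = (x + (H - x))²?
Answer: -4698431/1210 ≈ -3883.0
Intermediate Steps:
s(x, H) = H²
f(g) = -1/(10*g) (f(g) = -1/(5*(g + g)) = -1/(2*g)/5 = -1/(10*g))
f(121) - ((4243 - 396) + s(64, -6)) = -⅒/121 - ((4243 - 396) + (-6)²) = -⅒*1/121 - (3847 + 36) = -1/1210 - 1*3883 = -1/1210 - 3883 = -4698431/1210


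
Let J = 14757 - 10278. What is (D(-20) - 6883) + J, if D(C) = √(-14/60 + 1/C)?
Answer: -2404 + I*√255/30 ≈ -2404.0 + 0.53229*I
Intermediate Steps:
J = 4479
D(C) = √(-7/30 + 1/C) (D(C) = √(-14*1/60 + 1/C) = √(-7/30 + 1/C))
(D(-20) - 6883) + J = (√(-210 + 900/(-20))/30 - 6883) + 4479 = (√(-210 + 900*(-1/20))/30 - 6883) + 4479 = (√(-210 - 45)/30 - 6883) + 4479 = (√(-255)/30 - 6883) + 4479 = ((I*√255)/30 - 6883) + 4479 = (I*√255/30 - 6883) + 4479 = (-6883 + I*√255/30) + 4479 = -2404 + I*√255/30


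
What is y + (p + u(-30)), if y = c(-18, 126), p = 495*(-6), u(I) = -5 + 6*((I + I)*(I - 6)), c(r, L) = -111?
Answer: 9874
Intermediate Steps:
u(I) = -5 + 12*I*(-6 + I) (u(I) = -5 + 6*((2*I)*(-6 + I)) = -5 + 6*(2*I*(-6 + I)) = -5 + 12*I*(-6 + I))
p = -2970
y = -111
y + (p + u(-30)) = -111 + (-2970 + (-5 - 72*(-30) + 12*(-30)²)) = -111 + (-2970 + (-5 + 2160 + 12*900)) = -111 + (-2970 + (-5 + 2160 + 10800)) = -111 + (-2970 + 12955) = -111 + 9985 = 9874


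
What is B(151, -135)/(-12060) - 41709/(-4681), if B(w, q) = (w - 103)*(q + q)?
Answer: 3131535/313627 ≈ 9.9849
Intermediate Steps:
B(w, q) = 2*q*(-103 + w) (B(w, q) = (-103 + w)*(2*q) = 2*q*(-103 + w))
B(151, -135)/(-12060) - 41709/(-4681) = (2*(-135)*(-103 + 151))/(-12060) - 41709/(-4681) = (2*(-135)*48)*(-1/12060) - 41709*(-1/4681) = -12960*(-1/12060) + 41709/4681 = 72/67 + 41709/4681 = 3131535/313627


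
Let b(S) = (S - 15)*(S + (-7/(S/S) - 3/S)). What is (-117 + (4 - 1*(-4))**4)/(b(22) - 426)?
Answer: -87538/7083 ≈ -12.359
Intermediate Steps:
b(S) = (-15 + S)*(-7 + S - 3/S) (b(S) = (-15 + S)*(S + (-7/1 - 3/S)) = (-15 + S)*(S + (-7*1 - 3/S)) = (-15 + S)*(S + (-7 - 3/S)) = (-15 + S)*(-7 + S - 3/S))
(-117 + (4 - 1*(-4))**4)/(b(22) - 426) = (-117 + (4 - 1*(-4))**4)/((102 + 22**2 - 22*22 + 45/22) - 426) = (-117 + (4 + 4)**4)/((102 + 484 - 484 + 45*(1/22)) - 426) = (-117 + 8**4)/((102 + 484 - 484 + 45/22) - 426) = (-117 + 4096)/(2289/22 - 426) = 3979/(-7083/22) = 3979*(-22/7083) = -87538/7083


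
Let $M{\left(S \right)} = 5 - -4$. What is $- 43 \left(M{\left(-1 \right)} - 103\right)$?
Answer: $4042$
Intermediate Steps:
$M{\left(S \right)} = 9$ ($M{\left(S \right)} = 5 + 4 = 9$)
$- 43 \left(M{\left(-1 \right)} - 103\right) = - 43 \left(9 - 103\right) = \left(-43\right) \left(-94\right) = 4042$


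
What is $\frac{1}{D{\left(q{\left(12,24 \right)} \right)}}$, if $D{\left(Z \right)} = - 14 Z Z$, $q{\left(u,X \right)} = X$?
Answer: $- \frac{1}{8064} \approx -0.00012401$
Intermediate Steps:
$D{\left(Z \right)} = - 14 Z^{2}$
$\frac{1}{D{\left(q{\left(12,24 \right)} \right)}} = \frac{1}{\left(-14\right) 24^{2}} = \frac{1}{\left(-14\right) 576} = \frac{1}{-8064} = - \frac{1}{8064}$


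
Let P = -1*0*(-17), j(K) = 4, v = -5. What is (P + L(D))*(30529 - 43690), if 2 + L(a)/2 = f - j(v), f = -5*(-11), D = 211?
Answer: -1289778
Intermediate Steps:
f = 55
L(a) = 98 (L(a) = -4 + 2*(55 - 1*4) = -4 + 2*(55 - 4) = -4 + 2*51 = -4 + 102 = 98)
P = 0 (P = 0*(-17) = 0)
(P + L(D))*(30529 - 43690) = (0 + 98)*(30529 - 43690) = 98*(-13161) = -1289778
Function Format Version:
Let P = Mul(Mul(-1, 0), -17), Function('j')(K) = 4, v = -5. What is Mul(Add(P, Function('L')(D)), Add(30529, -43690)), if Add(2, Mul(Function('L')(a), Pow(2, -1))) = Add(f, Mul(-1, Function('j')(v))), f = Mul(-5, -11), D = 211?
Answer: -1289778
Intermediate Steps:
f = 55
Function('L')(a) = 98 (Function('L')(a) = Add(-4, Mul(2, Add(55, Mul(-1, 4)))) = Add(-4, Mul(2, Add(55, -4))) = Add(-4, Mul(2, 51)) = Add(-4, 102) = 98)
P = 0 (P = Mul(0, -17) = 0)
Mul(Add(P, Function('L')(D)), Add(30529, -43690)) = Mul(Add(0, 98), Add(30529, -43690)) = Mul(98, -13161) = -1289778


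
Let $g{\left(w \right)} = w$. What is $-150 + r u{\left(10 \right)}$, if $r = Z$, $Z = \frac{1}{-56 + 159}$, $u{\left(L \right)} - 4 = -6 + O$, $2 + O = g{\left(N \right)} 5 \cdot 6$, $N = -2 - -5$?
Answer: $- \frac{15364}{103} \approx -149.17$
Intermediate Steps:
$N = 3$ ($N = -2 + 5 = 3$)
$O = 88$ ($O = -2 + 3 \cdot 5 \cdot 6 = -2 + 15 \cdot 6 = -2 + 90 = 88$)
$u{\left(L \right)} = 86$ ($u{\left(L \right)} = 4 + \left(-6 + 88\right) = 4 + 82 = 86$)
$Z = \frac{1}{103} \approx 0.0097087$
$r = \frac{1}{103} \approx 0.0097087$
$-150 + r u{\left(10 \right)} = -150 + \frac{1}{103} \cdot 86 = -150 + \frac{86}{103} = - \frac{15364}{103}$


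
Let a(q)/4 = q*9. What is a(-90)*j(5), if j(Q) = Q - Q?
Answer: 0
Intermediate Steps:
j(Q) = 0
a(q) = 36*q (a(q) = 4*(q*9) = 4*(9*q) = 36*q)
a(-90)*j(5) = (36*(-90))*0 = -3240*0 = 0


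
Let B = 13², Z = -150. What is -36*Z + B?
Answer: 5569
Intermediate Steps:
B = 169
-36*Z + B = -36*(-150) + 169 = 5400 + 169 = 5569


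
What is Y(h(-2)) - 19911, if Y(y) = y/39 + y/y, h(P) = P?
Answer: -776492/39 ≈ -19910.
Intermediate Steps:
Y(y) = 1 + y/39 (Y(y) = y*(1/39) + 1 = y/39 + 1 = 1 + y/39)
Y(h(-2)) - 19911 = (1 + (1/39)*(-2)) - 19911 = (1 - 2/39) - 19911 = 37/39 - 19911 = -776492/39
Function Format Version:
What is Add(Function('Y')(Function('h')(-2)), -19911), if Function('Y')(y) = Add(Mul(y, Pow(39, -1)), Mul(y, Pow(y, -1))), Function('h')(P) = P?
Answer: Rational(-776492, 39) ≈ -19910.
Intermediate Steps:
Function('Y')(y) = Add(1, Mul(Rational(1, 39), y)) (Function('Y')(y) = Add(Mul(y, Rational(1, 39)), 1) = Add(Mul(Rational(1, 39), y), 1) = Add(1, Mul(Rational(1, 39), y)))
Add(Function('Y')(Function('h')(-2)), -19911) = Add(Add(1, Mul(Rational(1, 39), -2)), -19911) = Add(Add(1, Rational(-2, 39)), -19911) = Add(Rational(37, 39), -19911) = Rational(-776492, 39)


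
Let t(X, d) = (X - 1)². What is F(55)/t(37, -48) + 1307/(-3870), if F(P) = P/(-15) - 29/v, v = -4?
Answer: -1120003/3343680 ≈ -0.33496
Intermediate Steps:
t(X, d) = (-1 + X)²
F(P) = 29/4 - P/15 (F(P) = P/(-15) - 29/(-4) = P*(-1/15) - 29*(-¼) = -P/15 + 29/4 = 29/4 - P/15)
F(55)/t(37, -48) + 1307/(-3870) = (29/4 - 1/15*55)/((-1 + 37)²) + 1307/(-3870) = (29/4 - 11/3)/(36²) + 1307*(-1/3870) = (43/12)/1296 - 1307/3870 = (43/12)*(1/1296) - 1307/3870 = 43/15552 - 1307/3870 = -1120003/3343680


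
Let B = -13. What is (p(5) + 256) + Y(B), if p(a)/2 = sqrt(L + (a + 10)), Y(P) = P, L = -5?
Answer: 243 + 2*sqrt(10) ≈ 249.32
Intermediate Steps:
p(a) = 2*sqrt(5 + a) (p(a) = 2*sqrt(-5 + (a + 10)) = 2*sqrt(-5 + (10 + a)) = 2*sqrt(5 + a))
(p(5) + 256) + Y(B) = (2*sqrt(5 + 5) + 256) - 13 = (2*sqrt(10) + 256) - 13 = (256 + 2*sqrt(10)) - 13 = 243 + 2*sqrt(10)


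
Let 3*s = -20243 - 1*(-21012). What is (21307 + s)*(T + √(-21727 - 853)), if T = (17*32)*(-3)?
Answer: -35191360 + 129380*I*√5645/3 ≈ -3.5191e+7 + 3.2402e+6*I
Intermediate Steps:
T = -1632 (T = 544*(-3) = -1632)
s = 769/3 (s = (-20243 - 1*(-21012))/3 = (-20243 + 21012)/3 = (⅓)*769 = 769/3 ≈ 256.33)
(21307 + s)*(T + √(-21727 - 853)) = (21307 + 769/3)*(-1632 + √(-21727 - 853)) = 64690*(-1632 + √(-22580))/3 = 64690*(-1632 + 2*I*√5645)/3 = -35191360 + 129380*I*√5645/3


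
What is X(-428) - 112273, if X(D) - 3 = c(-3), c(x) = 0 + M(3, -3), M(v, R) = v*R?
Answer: -112279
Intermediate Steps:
M(v, R) = R*v
c(x) = -9 (c(x) = 0 - 3*3 = 0 - 9 = -9)
X(D) = -6 (X(D) = 3 - 9 = -6)
X(-428) - 112273 = -6 - 112273 = -112279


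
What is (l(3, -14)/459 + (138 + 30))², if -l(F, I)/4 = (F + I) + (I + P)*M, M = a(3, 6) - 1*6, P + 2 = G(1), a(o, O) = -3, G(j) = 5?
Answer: 5892097600/210681 ≈ 27967.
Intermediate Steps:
P = 3 (P = -2 + 5 = 3)
M = -9 (M = -3 - 1*6 = -3 - 6 = -9)
l(F, I) = 108 - 4*F + 32*I (l(F, I) = -4*((F + I) + (I + 3)*(-9)) = -4*((F + I) + (3 + I)*(-9)) = -4*((F + I) + (-27 - 9*I)) = -4*(-27 + F - 8*I) = 108 - 4*F + 32*I)
(l(3, -14)/459 + (138 + 30))² = ((108 - 4*3 + 32*(-14))/459 + (138 + 30))² = ((108 - 12 - 448)*(1/459) + 168)² = (-352*1/459 + 168)² = (-352/459 + 168)² = (76760/459)² = 5892097600/210681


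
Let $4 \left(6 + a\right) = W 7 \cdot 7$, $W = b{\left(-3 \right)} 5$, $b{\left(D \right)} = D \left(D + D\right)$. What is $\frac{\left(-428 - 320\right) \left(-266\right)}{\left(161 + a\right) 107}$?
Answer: $\frac{397936}{269105} \approx 1.4787$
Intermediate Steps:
$b{\left(D \right)} = 2 D^{2}$ ($b{\left(D \right)} = D 2 D = 2 D^{2}$)
$W = 90$ ($W = 2 \left(-3\right)^{2} \cdot 5 = 2 \cdot 9 \cdot 5 = 18 \cdot 5 = 90$)
$a = \frac{2193}{2}$ ($a = -6 + \frac{90 \cdot 7 \cdot 7}{4} = -6 + \frac{630 \cdot 7}{4} = -6 + \frac{1}{4} \cdot 4410 = -6 + \frac{2205}{2} = \frac{2193}{2} \approx 1096.5$)
$\frac{\left(-428 - 320\right) \left(-266\right)}{\left(161 + a\right) 107} = \frac{\left(-428 - 320\right) \left(-266\right)}{\left(161 + \frac{2193}{2}\right) 107} = \frac{\left(-748\right) \left(-266\right)}{\frac{2515}{2} \cdot 107} = \frac{198968}{\frac{269105}{2}} = 198968 \cdot \frac{2}{269105} = \frac{397936}{269105}$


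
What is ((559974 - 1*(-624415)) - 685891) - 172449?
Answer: 326049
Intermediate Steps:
((559974 - 1*(-624415)) - 685891) - 172449 = ((559974 + 624415) - 685891) - 172449 = (1184389 - 685891) - 172449 = 498498 - 172449 = 326049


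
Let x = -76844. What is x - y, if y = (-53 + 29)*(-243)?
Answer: -82676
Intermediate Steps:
y = 5832 (y = -24*(-243) = 5832)
x - y = -76844 - 1*5832 = -76844 - 5832 = -82676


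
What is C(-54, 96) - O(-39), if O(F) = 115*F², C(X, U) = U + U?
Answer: -174723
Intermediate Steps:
C(X, U) = 2*U
C(-54, 96) - O(-39) = 2*96 - 115*(-39)² = 192 - 115*1521 = 192 - 1*174915 = 192 - 174915 = -174723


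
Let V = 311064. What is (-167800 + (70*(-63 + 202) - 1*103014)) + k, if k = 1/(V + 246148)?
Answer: -145479137807/557212 ≈ -2.6108e+5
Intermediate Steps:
k = 1/557212 (k = 1/(311064 + 246148) = 1/557212 ≈ 1.7946e-6)
(-167800 + (70*(-63 + 202) - 1*103014)) + k = (-167800 + (70*(-63 + 202) - 1*103014)) + 1/557212 = (-167800 + (70*139 - 103014)) + 1/557212 = (-167800 + (9730 - 103014)) + 1/557212 = (-167800 - 93284) + 1/557212 = -261084 + 1/557212 = -145479137807/557212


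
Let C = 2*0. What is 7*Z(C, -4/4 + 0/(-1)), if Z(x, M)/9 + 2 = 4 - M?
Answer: 189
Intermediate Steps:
C = 0
Z(x, M) = 18 - 9*M (Z(x, M) = -18 + 9*(4 - M) = -18 + (36 - 9*M) = 18 - 9*M)
7*Z(C, -4/4 + 0/(-1)) = 7*(18 - 9*(-4/4 + 0/(-1))) = 7*(18 - 9*(-4*1/4 + 0*(-1))) = 7*(18 - 9*(-1 + 0)) = 7*(18 - 9*(-1)) = 7*(18 + 9) = 7*27 = 189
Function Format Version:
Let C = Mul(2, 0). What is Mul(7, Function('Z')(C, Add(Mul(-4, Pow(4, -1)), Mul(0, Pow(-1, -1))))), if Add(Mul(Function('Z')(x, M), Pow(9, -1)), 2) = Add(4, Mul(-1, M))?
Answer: 189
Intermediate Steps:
C = 0
Function('Z')(x, M) = Add(18, Mul(-9, M)) (Function('Z')(x, M) = Add(-18, Mul(9, Add(4, Mul(-1, M)))) = Add(-18, Add(36, Mul(-9, M))) = Add(18, Mul(-9, M)))
Mul(7, Function('Z')(C, Add(Mul(-4, Pow(4, -1)), Mul(0, Pow(-1, -1))))) = Mul(7, Add(18, Mul(-9, Add(Mul(-4, Pow(4, -1)), Mul(0, Pow(-1, -1)))))) = Mul(7, Add(18, Mul(-9, Add(Mul(-4, Rational(1, 4)), Mul(0, -1))))) = Mul(7, Add(18, Mul(-9, Add(-1, 0)))) = Mul(7, Add(18, Mul(-9, -1))) = Mul(7, Add(18, 9)) = Mul(7, 27) = 189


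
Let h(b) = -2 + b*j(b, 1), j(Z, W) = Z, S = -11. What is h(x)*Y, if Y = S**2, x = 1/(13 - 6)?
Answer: -11737/49 ≈ -239.53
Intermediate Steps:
x = 1/7 ≈ 0.14286
h(b) = -2 + b**2 (h(b) = -2 + b*b = -2 + b**2)
Y = 121 (Y = (-11)**2 = 121)
h(x)*Y = (-2 + (1/7)**2)*121 = (-2 + 1/49)*121 = -97/49*121 = -11737/49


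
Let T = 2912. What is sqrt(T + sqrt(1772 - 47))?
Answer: sqrt(2912 + 5*sqrt(69)) ≈ 54.346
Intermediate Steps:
sqrt(T + sqrt(1772 - 47)) = sqrt(2912 + sqrt(1772 - 47)) = sqrt(2912 + sqrt(1725)) = sqrt(2912 + 5*sqrt(69))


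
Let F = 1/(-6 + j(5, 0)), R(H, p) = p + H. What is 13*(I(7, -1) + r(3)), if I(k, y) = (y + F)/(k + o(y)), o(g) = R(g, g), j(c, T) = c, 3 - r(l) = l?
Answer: -26/5 ≈ -5.2000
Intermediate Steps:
R(H, p) = H + p
r(l) = 3 - l
o(g) = 2*g (o(g) = g + g = 2*g)
F = -1 (F = 1/(-6 + 5) = 1/(-1) = -1)
I(k, y) = (-1 + y)/(k + 2*y) (I(k, y) = (y - 1)/(k + 2*y) = (-1 + y)/(k + 2*y))
13*(I(7, -1) + r(3)) = 13*((-1 - 1)/(7 + 2*(-1)) + (3 - 1*3)) = 13*(-2/(7 - 2) + (3 - 3)) = 13*(-2/5 + 0) = 13*((⅕)*(-2) + 0) = 13*(-⅖ + 0) = 13*(-⅖) = -26/5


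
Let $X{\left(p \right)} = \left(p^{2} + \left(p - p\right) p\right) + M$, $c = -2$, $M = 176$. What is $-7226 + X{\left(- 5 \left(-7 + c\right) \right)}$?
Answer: $-5025$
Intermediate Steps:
$X{\left(p \right)} = 176 + p^{2}$ ($X{\left(p \right)} = \left(p^{2} + \left(p - p\right) p\right) + 176 = \left(p^{2} + 0 p\right) + 176 = \left(p^{2} + 0\right) + 176 = p^{2} + 176 = 176 + p^{2}$)
$-7226 + X{\left(- 5 \left(-7 + c\right) \right)} = -7226 + \left(176 + \left(- 5 \left(-7 - 2\right)\right)^{2}\right) = -7226 + \left(176 + \left(\left(-5\right) \left(-9\right)\right)^{2}\right) = -7226 + \left(176 + 45^{2}\right) = -7226 + \left(176 + 2025\right) = -7226 + 2201 = -5025$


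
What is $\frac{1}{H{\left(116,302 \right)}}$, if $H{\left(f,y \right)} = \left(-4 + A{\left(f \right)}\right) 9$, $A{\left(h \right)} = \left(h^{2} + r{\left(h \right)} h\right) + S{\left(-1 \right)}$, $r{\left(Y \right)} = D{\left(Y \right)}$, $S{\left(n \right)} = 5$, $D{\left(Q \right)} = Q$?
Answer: $\frac{1}{242217} \approx 4.1285 \cdot 10^{-6}$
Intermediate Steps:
$r{\left(Y \right)} = Y$
$A{\left(h \right)} = 5 + 2 h^{2}$ ($A{\left(h \right)} = \left(h^{2} + h h\right) + 5 = \left(h^{2} + h^{2}\right) + 5 = 2 h^{2} + 5 = 5 + 2 h^{2}$)
$H{\left(f,y \right)} = 9 + 18 f^{2}$ ($H{\left(f,y \right)} = \left(-4 + \left(5 + 2 f^{2}\right)\right) 9 = \left(1 + 2 f^{2}\right) 9 = 9 + 18 f^{2}$)
$\frac{1}{H{\left(116,302 \right)}} = \frac{1}{9 + 18 \cdot 116^{2}} = \frac{1}{9 + 18 \cdot 13456} = \frac{1}{9 + 242208} = \frac{1}{242217}$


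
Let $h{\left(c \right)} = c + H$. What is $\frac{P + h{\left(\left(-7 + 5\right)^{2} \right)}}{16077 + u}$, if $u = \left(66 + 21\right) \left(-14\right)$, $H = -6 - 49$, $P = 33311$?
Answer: $\frac{33260}{14859} \approx 2.2384$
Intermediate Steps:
$H = -55$ ($H = -6 - 49 = -55$)
$h{\left(c \right)} = -55 + c$ ($h{\left(c \right)} = c - 55 = -55 + c$)
$u = -1218$ ($u = 87 \left(-14\right) = -1218$)
$\frac{P + h{\left(\left(-7 + 5\right)^{2} \right)}}{16077 + u} = \frac{33311 - \left(55 - \left(-7 + 5\right)^{2}\right)}{16077 - 1218} = \frac{33311 - \left(55 - \left(-2\right)^{2}\right)}{14859} = \left(33311 + \left(-55 + 4\right)\right) \frac{1}{14859} = \left(33311 - 51\right) \frac{1}{14859} = 33260 \cdot \frac{1}{14859} = \frac{33260}{14859}$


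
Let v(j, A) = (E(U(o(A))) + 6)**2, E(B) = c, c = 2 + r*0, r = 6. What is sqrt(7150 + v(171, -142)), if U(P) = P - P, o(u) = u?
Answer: sqrt(7214) ≈ 84.935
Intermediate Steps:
U(P) = 0
c = 2 (c = 2 + 6*0 = 2 + 0 = 2)
E(B) = 2
v(j, A) = 64 (v(j, A) = (2 + 6)**2 = 8**2 = 64)
sqrt(7150 + v(171, -142)) = sqrt(7150 + 64) = sqrt(7214)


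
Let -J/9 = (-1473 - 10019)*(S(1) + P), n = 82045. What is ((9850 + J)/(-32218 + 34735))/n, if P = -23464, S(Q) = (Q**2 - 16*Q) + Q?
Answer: -2428272734/206507265 ≈ -11.759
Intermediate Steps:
S(Q) = Q**2 - 15*Q
J = -2428282584 (J = -9*(-1473 - 10019)*(1*(-15 + 1) - 23464) = -(-103428)*(1*(-14) - 23464) = -(-103428)*(-14 - 23464) = -(-103428)*(-23478) = -9*269809176 = -2428282584)
((9850 + J)/(-32218 + 34735))/n = ((9850 - 2428282584)/(-32218 + 34735))/82045 = -2428272734/2517*(1/82045) = -2428272734*1/2517*(1/82045) = -2428272734/2517*1/82045 = -2428272734/206507265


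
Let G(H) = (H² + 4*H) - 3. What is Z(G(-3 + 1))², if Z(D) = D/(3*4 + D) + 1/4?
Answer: 529/400 ≈ 1.3225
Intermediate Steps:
G(H) = -3 + H² + 4*H
Z(D) = ¼ + D/(12 + D) (Z(D) = D/(12 + D) + 1*(¼) = D/(12 + D) + ¼ = ¼ + D/(12 + D))
Z(G(-3 + 1))² = ((12 + 5*(-3 + (-3 + 1)² + 4*(-3 + 1)))/(4*(12 + (-3 + (-3 + 1)² + 4*(-3 + 1)))))² = ((12 + 5*(-3 + (-2)² + 4*(-2)))/(4*(12 + (-3 + (-2)² + 4*(-2)))))² = ((12 + 5*(-3 + 4 - 8))/(4*(12 + (-3 + 4 - 8))))² = ((12 + 5*(-7))/(4*(12 - 7)))² = ((¼)*(12 - 35)/5)² = ((¼)*(⅕)*(-23))² = (-23/20)² = 529/400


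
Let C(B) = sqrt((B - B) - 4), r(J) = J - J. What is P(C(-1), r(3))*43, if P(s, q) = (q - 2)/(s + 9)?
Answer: -774/85 + 172*I/85 ≈ -9.1059 + 2.0235*I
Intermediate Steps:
r(J) = 0
C(B) = 2*I (C(B) = sqrt(0 - 4) = sqrt(-4) = 2*I)
P(s, q) = (-2 + q)/(9 + s)
P(C(-1), r(3))*43 = ((-2 + 0)/(9 + 2*I))*43 = (((9 - 2*I)/85)*(-2))*43 = -2*(9 - 2*I)/85*43 = -86*(9 - 2*I)/85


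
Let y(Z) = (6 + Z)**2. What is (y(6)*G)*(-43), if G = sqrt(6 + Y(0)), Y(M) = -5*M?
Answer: -6192*sqrt(6) ≈ -15167.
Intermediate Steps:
G = sqrt(6) (G = sqrt(6 - 5*0) = sqrt(6 + 0) = sqrt(6) ≈ 2.4495)
(y(6)*G)*(-43) = ((6 + 6)**2*sqrt(6))*(-43) = (12**2*sqrt(6))*(-43) = (144*sqrt(6))*(-43) = -6192*sqrt(6)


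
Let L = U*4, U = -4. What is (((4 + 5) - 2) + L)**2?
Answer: 81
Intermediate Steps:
L = -16 (L = -4*4 = -16)
(((4 + 5) - 2) + L)**2 = (((4 + 5) - 2) - 16)**2 = ((9 - 2) - 16)**2 = (7 - 16)**2 = (-9)**2 = 81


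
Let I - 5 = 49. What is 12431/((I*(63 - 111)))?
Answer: -12431/2592 ≈ -4.7959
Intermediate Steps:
I = 54 (I = 5 + 49 = 54)
12431/((I*(63 - 111))) = 12431/((54*(63 - 111))) = 12431/((54*(-48))) = 12431/(-2592) = 12431*(-1/2592) = -12431/2592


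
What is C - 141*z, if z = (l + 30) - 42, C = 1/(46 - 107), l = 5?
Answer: 60206/61 ≈ 986.98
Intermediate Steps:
C = -1/61 (C = 1/(-61) = -1/61 ≈ -0.016393)
z = -7 (z = (5 + 30) - 42 = 35 - 42 = -7)
C - 141*z = -1/61 - 141*(-7) = -1/61 + 987 = 60206/61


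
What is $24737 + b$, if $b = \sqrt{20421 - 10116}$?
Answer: $24737 + 3 \sqrt{1145} \approx 24839.0$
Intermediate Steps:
$b = 3 \sqrt{1145}$ ($b = \sqrt{10305} = 3 \sqrt{1145} \approx 101.51$)
$24737 + b = 24737 + 3 \sqrt{1145}$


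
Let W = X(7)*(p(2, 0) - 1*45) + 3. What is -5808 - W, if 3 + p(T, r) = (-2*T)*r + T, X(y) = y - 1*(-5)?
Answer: -5259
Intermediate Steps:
X(y) = 5 + y (X(y) = y + 5 = 5 + y)
p(T, r) = -3 + T - 2*T*r (p(T, r) = -3 + ((-2*T)*r + T) = -3 + (-2*T*r + T) = -3 + (T - 2*T*r) = -3 + T - 2*T*r)
W = -549 (W = (5 + 7)*((-3 + 2 - 2*2*0) - 1*45) + 3 = 12*((-3 + 2 + 0) - 45) + 3 = 12*(-1 - 45) + 3 = 12*(-46) + 3 = -552 + 3 = -549)
-5808 - W = -5808 - 1*(-549) = -5808 + 549 = -5259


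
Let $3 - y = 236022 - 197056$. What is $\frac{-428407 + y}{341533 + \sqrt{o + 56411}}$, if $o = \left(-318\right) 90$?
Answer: $- \frac{79811139105}{58322381149} + \frac{233685 \sqrt{27791}}{58322381149} \approx -1.3678$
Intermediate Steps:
$y = -38963$ ($y = 3 - \left(236022 - 197056\right) = 3 - 38966 = -38963$)
$o = -28620$
$\frac{-428407 + y}{341533 + \sqrt{o + 56411}} = \frac{-428407 - 38963}{341533 + \sqrt{-28620 + 56411}} = - \frac{467370}{341533 + \sqrt{27791}}$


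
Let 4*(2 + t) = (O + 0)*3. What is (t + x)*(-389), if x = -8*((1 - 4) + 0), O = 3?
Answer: -37733/4 ≈ -9433.3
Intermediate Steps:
t = 1/4 (t = -2 + ((3 + 0)*3)/4 = -2 + (3*3)/4 = -2 + (1/4)*9 = -2 + 9/4 = 1/4 ≈ 0.25000)
x = 24 (x = -8*(-3 + 0) = -8*(-3) = 24)
(t + x)*(-389) = (1/4 + 24)*(-389) = (97/4)*(-389) = -37733/4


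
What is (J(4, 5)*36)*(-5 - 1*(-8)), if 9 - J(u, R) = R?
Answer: 432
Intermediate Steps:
J(u, R) = 9 - R
(J(4, 5)*36)*(-5 - 1*(-8)) = ((9 - 1*5)*36)*(-5 - 1*(-8)) = ((9 - 5)*36)*(-5 + 8) = (4*36)*3 = 144*3 = 432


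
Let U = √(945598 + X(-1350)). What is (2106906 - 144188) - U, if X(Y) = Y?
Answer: 1962718 - 2*√236062 ≈ 1.9617e+6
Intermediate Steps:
U = 2*√236062 (U = √(945598 - 1350) = √944248 = 2*√236062 ≈ 971.72)
(2106906 - 144188) - U = (2106906 - 144188) - 2*√236062 = 1962718 - 2*√236062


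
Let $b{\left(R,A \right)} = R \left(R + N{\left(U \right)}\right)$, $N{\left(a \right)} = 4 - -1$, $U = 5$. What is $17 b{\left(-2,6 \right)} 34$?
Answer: $-3468$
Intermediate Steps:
$N{\left(a \right)} = 5$ ($N{\left(a \right)} = 4 + 1 = 5$)
$b{\left(R,A \right)} = R \left(5 + R\right)$ ($b{\left(R,A \right)} = R \left(R + 5\right) = R \left(5 + R\right)$)
$17 b{\left(-2,6 \right)} 34 = 17 \left(- 2 \left(5 - 2\right)\right) 34 = 17 \left(\left(-2\right) 3\right) 34 = 17 \left(-6\right) 34 = \left(-102\right) 34 = -3468$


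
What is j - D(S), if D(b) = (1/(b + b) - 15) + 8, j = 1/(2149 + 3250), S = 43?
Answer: 3244885/464314 ≈ 6.9886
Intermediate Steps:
j = 1/5399 ≈ 0.00018522
D(b) = -7 + 1/(2*b) (D(b) = (1/(2*b) - 15) + 8 = (-15 + 1/(2*b)) + 8 = -7 + 1/(2*b))
j - D(S) = 1/5399 - (-7 + (½)/43) = 1/5399 - (-7 + (½)*(1/43)) = 1/5399 - (-7 + 1/86) = 1/5399 - 1*(-601/86) = 1/5399 + 601/86 = 3244885/464314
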